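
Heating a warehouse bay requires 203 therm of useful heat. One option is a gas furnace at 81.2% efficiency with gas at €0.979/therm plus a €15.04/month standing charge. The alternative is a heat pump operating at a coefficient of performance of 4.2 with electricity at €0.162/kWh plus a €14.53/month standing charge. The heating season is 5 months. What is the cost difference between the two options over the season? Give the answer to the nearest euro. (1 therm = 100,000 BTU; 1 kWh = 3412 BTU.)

Heat load = 203 therm × 100,000 = 20,300,000 BTU
Gas: input = 20,300,000 / 0.812 = 25,000,000 BTU = 250 therm → 250 × €0.979 = €244.75; + 5 × €15.04 standing = €319.95
Heat pump: 20,300,000 BTU / 3412 = 5,950 kWh heat; / 4.2 = 1,417 kWh in → × €0.162 = €229.48; + 5 × €14.53 standing = €302.13
Difference = |€319.95 − €302.13| = €17.82 ≈ €18

€18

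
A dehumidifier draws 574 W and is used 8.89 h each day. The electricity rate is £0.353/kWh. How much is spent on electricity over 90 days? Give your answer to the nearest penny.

Energy = 574 W × 8.89 h/day × 90 days = 459,257 Wh = 459.3 kWh
Cost = 459.3 kWh × £0.353/kWh = £162.12

£162.12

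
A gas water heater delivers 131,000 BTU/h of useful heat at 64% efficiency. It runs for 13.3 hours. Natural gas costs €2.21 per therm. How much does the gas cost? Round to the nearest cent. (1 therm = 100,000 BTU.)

€60.16

Heat delivered = 131,000 BTU/h × 13.3 h = 1,742,300 BTU
Gas input = 1,742,300 / 0.64 = 2,722,344 BTU
= 2,722,344 / 100,000 = 27.22 therm
Cost = 27.22 × €2.21/therm = €60.16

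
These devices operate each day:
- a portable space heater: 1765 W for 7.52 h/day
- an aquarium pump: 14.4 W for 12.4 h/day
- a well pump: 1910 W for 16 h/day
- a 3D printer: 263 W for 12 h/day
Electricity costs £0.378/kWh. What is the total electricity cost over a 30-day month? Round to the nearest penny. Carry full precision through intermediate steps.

portable space heater: 1765 W × 7.52 h × 30 d = 398,184 Wh = 398.2 kWh
aquarium pump: 14.4 W × 12.4 h × 30 d = 5,357 Wh = 5.357 kWh
well pump: 1910 W × 16 h × 30 d = 916,800 Wh = 916.8 kWh
3D printer: 263 W × 12 h × 30 d = 94,680 Wh = 94.68 kWh
Total energy = 398.2 + 5.357 + 916.8 + 94.68 = 1,415 kWh
Cost = 1,415 kWh × £0.378 = £534.88

£534.88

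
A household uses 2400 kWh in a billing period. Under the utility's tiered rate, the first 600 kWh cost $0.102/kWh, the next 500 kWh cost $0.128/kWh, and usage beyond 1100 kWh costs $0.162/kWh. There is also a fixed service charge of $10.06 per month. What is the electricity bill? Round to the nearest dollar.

First 600 kWh × $0.102 = $61.20
Next 500 kWh × $0.128 = $64.00
Remaining 1300 kWh × $0.162 = $210.60
Energy charge = $335.80; + service $10.06 = $345.86 ≈ $346

$346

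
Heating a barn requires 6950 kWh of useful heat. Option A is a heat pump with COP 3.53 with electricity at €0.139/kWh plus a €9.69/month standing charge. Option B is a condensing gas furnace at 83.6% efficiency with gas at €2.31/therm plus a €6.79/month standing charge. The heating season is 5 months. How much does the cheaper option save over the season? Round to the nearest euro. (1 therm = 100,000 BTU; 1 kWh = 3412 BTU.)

€367

Heat load = 6950 kWh × 3412 = 23,713,400 BTU
Gas: input = 23,713,400 / 0.836 = 28,365,311 BTU = 283.7 therm → 283.7 × €2.31 = €655.24; + 5 × €6.79 standing = €689.19
Heat pump: 23,713,400 BTU / 3412 = 6,950 kWh heat; / 3.53 = 1,969 kWh in → × €0.139 = €273.67; + 5 × €9.69 standing = €322.12
Difference = |€689.19 − €322.12| = €367.07 ≈ €367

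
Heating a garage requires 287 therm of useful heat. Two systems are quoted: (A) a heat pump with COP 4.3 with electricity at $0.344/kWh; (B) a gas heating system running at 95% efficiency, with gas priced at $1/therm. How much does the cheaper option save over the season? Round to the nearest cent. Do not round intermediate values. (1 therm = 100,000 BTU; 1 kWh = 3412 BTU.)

Heat load = 287 therm × 100,000 = 28,700,000 BTU
Gas: input = 28,700,000 / 0.950 = 30,210,526 BTU = 302.1 therm → 302.1 × $1 = $302.11
Heat pump: 28,700,000 BTU / 3412 = 8,411 kWh heat; / 4.3 = 1,956 kWh in → × $0.344 = $672.92
Difference = |$302.11 − $672.92| = $370.81

$370.81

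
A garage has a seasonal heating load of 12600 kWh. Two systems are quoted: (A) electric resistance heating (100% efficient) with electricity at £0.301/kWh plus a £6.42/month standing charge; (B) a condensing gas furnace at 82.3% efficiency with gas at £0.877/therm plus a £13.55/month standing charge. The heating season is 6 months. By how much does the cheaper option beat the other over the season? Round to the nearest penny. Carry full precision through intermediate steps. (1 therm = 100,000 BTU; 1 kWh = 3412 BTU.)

Heat load = 12600 kWh × 3412 = 42,991,200 BTU
Gas: input = 42,991,200 / 0.823 = 52,237,181 BTU = 522.4 therm → 522.4 × £0.877 = £458.12; + 6 × £13.55 standing = £539.42
Electric: 42,991,200 BTU / 3412 = 12,600 kWh → × £0.301 = £3,792.60; + 6 × £6.42 standing = £3,831.12
Difference = |£539.42 − £3,831.12| = £3,291.70

£3291.70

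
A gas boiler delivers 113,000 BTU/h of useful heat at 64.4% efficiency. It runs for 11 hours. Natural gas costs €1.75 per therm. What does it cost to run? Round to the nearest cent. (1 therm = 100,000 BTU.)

€33.78

Heat delivered = 113,000 BTU/h × 11 h = 1,243,000 BTU
Gas input = 1,243,000 / 0.644 = 1,930,124 BTU
= 1,930,124 / 100,000 = 19.3 therm
Cost = 19.3 × €1.75/therm = €33.78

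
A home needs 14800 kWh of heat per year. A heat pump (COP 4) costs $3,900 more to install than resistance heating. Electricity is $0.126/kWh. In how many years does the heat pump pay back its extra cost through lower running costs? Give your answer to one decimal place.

Resistance: 14800 kWh × $0.126 = $1,864.80/yr
Heat pump: 14800 / 4 = 3700 kWh in → × $0.126 = $466.20/yr
Annual savings = $1,398.60
Payback = $3,900 / $1,398.60 = 2.79 years

2.8 years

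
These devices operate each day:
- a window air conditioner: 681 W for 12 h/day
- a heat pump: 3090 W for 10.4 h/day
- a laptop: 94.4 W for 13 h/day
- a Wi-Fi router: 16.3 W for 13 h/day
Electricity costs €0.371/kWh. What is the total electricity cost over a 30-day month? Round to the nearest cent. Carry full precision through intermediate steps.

€464.65

window air conditioner: 681 W × 12 h × 30 d = 245,160 Wh = 245.2 kWh
heat pump: 3090 W × 10.4 h × 30 d = 964,080 Wh = 964.1 kWh
laptop: 94.4 W × 13 h × 30 d = 36,816 Wh = 36.82 kWh
Wi-Fi router: 16.3 W × 13 h × 30 d = 6,357 Wh = 6.357 kWh
Total energy = 245.2 + 964.1 + 36.82 + 6.357 = 1,252 kWh
Cost = 1,252 kWh × €0.371 = €464.65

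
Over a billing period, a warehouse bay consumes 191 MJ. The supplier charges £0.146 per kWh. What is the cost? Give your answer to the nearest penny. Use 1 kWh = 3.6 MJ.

191 MJ × (0.27778 kWh/MJ) = 53.06 kWh
Cost = 53.06 kWh × £0.146/kWh = £7.75

£7.75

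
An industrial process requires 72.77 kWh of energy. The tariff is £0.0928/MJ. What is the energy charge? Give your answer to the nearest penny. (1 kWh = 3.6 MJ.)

£24.31

72.77 kWh × (3.6 MJ/kWh) = 262 MJ
Cost = 262 MJ × £0.0928/MJ = £24.31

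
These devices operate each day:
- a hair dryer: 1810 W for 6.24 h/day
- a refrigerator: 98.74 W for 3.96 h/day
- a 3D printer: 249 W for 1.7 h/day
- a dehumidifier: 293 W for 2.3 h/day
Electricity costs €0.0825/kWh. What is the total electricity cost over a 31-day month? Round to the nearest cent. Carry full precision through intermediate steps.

hair dryer: 1810 W × 6.24 h × 31 d = 350,126 Wh = 350.1 kWh
refrigerator: 98.74 W × 3.96 h × 31 d = 12,121 Wh = 12.12 kWh
3D printer: 249 W × 1.7 h × 31 d = 13,122 Wh = 13.12 kWh
dehumidifier: 293 W × 2.3 h × 31 d = 20,891 Wh = 20.89 kWh
Total energy = 350.1 + 12.12 + 13.12 + 20.89 = 396.3 kWh
Cost = 396.3 kWh × €0.0825 = €32.69

€32.69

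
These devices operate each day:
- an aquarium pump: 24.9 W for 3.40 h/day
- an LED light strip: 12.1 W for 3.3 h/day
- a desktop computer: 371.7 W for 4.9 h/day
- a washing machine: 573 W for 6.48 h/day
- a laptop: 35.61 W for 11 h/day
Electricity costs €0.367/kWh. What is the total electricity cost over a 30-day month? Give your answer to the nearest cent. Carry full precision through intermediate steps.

aquarium pump: 24.9 W × 3.40 h × 30 d = 2,540 Wh = 2.54 kWh
LED light strip: 12.1 W × 3.3 h × 30 d = 1,198 Wh = 1.198 kWh
desktop computer: 371.7 W × 4.9 h × 30 d = 54,640 Wh = 54.64 kWh
washing machine: 573 W × 6.48 h × 30 d = 111,391 Wh = 111.4 kWh
laptop: 35.61 W × 11 h × 30 d = 11,751 Wh = 11.75 kWh
Total energy = 2.54 + 1.198 + 54.64 + 111.4 + 11.75 = 181.5 kWh
Cost = 181.5 kWh × €0.367 = €66.62

€66.62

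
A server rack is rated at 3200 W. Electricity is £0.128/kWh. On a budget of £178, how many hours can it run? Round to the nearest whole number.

435 h

Energy budget = £178 / £0.128 per kWh = 1,391 kWh = 1,390,625 Wh
Runtime = 1,390,625 Wh / 3200 W = 434.6 h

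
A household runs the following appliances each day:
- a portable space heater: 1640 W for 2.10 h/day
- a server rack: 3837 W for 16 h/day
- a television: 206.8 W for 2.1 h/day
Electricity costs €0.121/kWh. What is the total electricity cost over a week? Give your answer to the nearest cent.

€55.28

portable space heater: 1640 W × 2.10 h × 7 d = 24,108 Wh = 24.11 kWh
server rack: 3837 W × 16 h × 7 d = 429,744 Wh = 429.7 kWh
television: 206.8 W × 2.1 h × 7 d = 3,040 Wh = 3.04 kWh
Total energy = 24.11 + 429.7 + 3.04 = 456.9 kWh
Cost = 456.9 kWh × €0.121 = €55.28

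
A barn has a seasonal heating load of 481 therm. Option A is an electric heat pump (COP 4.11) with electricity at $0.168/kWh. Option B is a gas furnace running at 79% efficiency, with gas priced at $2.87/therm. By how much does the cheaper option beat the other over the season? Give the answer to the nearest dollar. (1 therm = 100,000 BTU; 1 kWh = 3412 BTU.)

$1171

Heat load = 481 therm × 100,000 = 48,100,000 BTU
Gas: input = 48,100,000 / 0.79 = 60,886,076 BTU = 608.9 therm → 608.9 × $2.87 = $1,747.43
Heat pump: 48,100,000 BTU / 3412 = 14,100 kWh heat; / 4.11 = 3,430 kWh in → × $0.168 = $576.24
Difference = |$1,747.43 − $576.24| = $1,171.19 ≈ $1171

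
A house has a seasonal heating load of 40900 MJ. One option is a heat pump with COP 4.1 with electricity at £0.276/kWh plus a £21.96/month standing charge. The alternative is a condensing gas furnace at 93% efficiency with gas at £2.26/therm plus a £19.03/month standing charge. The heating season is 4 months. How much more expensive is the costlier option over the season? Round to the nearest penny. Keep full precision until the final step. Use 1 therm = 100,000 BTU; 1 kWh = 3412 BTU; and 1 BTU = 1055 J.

Heat load = 40900 MJ = 40,900,000,000 J / 1055 = 38,767,773 BTU
Gas: input = 38,767,773 / 0.93 = 41,685,777 BTU = 416.9 therm → 416.9 × £2.26 = £942.10; + 4 × £19.03 standing = £1,018.22
Heat pump: 38,767,773 BTU / 3412 = 11,360 kWh heat; / 4.1 = 2,771 kWh in → × £0.276 = £764.87; + 4 × £21.96 standing = £852.71
Difference = |£1,018.22 − £852.71| = £165.51

£165.51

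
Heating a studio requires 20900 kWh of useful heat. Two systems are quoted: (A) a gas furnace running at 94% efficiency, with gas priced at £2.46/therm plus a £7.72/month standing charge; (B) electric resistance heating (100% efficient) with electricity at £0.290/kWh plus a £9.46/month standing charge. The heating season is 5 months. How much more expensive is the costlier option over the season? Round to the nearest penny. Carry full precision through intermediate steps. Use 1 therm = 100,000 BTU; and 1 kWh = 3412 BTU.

Heat load = 20900 kWh × 3412 = 71,310,800 BTU
Gas: input = 71,310,800 / 0.94 = 75,862,553 BTU = 758.6 therm → 758.6 × £2.46 = £1,866.22; + 5 × £7.72 standing = £1,904.82
Electric: 71,310,800 BTU / 3412 = 20,900 kWh → × £0.290 = £6,061.00; + 5 × £9.46 standing = £6,108.30
Difference = |£1,904.82 − £6,108.30| = £4,203.48

£4203.48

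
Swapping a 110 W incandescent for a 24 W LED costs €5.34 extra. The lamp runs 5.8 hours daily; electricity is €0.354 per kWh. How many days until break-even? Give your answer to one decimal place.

30.2 days

Power saved = 110 − 24 = 86 W
Daily energy saved = 86 W × 5.8 h = 498.8 Wh = 0.4988 kWh
Daily savings = 0.4988 × €0.354 = €0.1766
Payback = €5.34 / €0.1766 per day = 30.24 days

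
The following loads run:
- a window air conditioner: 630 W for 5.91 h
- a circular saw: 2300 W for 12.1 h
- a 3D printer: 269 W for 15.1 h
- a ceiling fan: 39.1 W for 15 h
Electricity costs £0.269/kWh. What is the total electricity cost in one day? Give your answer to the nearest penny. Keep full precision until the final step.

window air conditioner: 630 W × 5.91 h = 3,723 Wh = 3.723 kWh
circular saw: 2300 W × 12.1 h = 27,830 Wh = 27.83 kWh
3D printer: 269 W × 15.1 h = 4,062 Wh = 4.062 kWh
ceiling fan: 39.1 W × 15 h = 586 Wh = 0.5865 kWh
Total energy = 3.723 + 27.83 + 4.062 + 0.5865 = 36.2 kWh
Cost = 36.2 kWh × £0.269 = £9.74

£9.74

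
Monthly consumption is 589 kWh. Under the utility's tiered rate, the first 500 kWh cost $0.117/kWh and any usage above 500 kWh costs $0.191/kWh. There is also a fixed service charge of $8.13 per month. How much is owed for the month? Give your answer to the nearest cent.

First 500 kWh × $0.117 = $58.50
Remaining 89 kWh × $0.191 = $17.00
Energy charge = $75.50; + service $8.13 = $83.63

$83.63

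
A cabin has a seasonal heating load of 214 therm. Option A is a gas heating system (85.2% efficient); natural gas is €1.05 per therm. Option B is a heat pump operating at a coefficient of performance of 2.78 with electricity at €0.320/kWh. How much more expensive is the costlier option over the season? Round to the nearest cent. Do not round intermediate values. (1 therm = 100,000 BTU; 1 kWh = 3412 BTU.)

€458.22

Heat load = 214 therm × 100,000 = 21,400,000 BTU
Gas: input = 21,400,000 / 0.852 = 25,117,371 BTU = 251.2 therm → 251.2 × €1.05 = €263.73
Heat pump: 21,400,000 BTU / 3412 = 6,272 kWh heat; / 2.78 = 2,256 kWh in → × €0.320 = €721.95
Difference = |€263.73 − €721.95| = €458.22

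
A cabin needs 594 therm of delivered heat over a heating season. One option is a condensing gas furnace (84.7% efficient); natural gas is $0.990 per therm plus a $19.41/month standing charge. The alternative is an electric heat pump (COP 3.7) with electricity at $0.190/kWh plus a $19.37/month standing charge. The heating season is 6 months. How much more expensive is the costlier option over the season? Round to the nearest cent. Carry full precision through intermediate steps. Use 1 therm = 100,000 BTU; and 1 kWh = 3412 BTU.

Heat load = 594 therm × 100,000 = 59,400,000 BTU
Gas: input = 59,400,000 / 0.847 = 70,129,870 BTU = 701.3 therm → 701.3 × $0.990 = $694.29; + 6 × $19.41 standing = $810.75
Heat pump: 59,400,000 BTU / 3412 = 17,410 kWh heat; / 3.7 = 4,705 kWh in → × $0.190 = $893.98; + 6 × $19.37 standing = $1,010.20
Difference = |$810.75 − $1,010.20| = $199.46

$199.46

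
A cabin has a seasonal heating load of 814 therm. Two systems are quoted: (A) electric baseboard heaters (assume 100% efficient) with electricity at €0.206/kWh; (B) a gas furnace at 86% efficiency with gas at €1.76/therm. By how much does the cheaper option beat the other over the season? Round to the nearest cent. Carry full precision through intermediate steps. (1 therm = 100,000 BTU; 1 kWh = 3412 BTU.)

€3248.68

Heat load = 814 therm × 100,000 = 81,400,000 BTU
Gas: input = 81,400,000 / 0.86 = 94,651,163 BTU = 946.5 therm → 946.5 × €1.76 = €1,665.86
Electric: 81,400,000 BTU / 3412 = 23,860 kWh → × €0.206 = €4,914.54
Difference = |€1,665.86 − €4,914.54| = €3,248.68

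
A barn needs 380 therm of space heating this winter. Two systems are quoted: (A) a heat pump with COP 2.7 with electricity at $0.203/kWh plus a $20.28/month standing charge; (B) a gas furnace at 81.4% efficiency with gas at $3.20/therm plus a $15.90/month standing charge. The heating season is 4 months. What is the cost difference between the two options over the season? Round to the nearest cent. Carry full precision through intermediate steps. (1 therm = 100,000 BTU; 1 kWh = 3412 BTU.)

Heat load = 380 therm × 100,000 = 38,000,000 BTU
Gas: input = 38,000,000 / 0.814 = 46,683,047 BTU = 466.8 therm → 466.8 × $3.20 = $1,493.86; + 4 × $15.90 standing = $1,557.46
Heat pump: 38,000,000 BTU / 3412 = 11,140 kWh heat; / 2.7 = 4,125 kWh in → × $0.203 = $837.35; + 4 × $20.28 standing = $918.47
Difference = |$1,557.46 − $918.47| = $638.99

$638.99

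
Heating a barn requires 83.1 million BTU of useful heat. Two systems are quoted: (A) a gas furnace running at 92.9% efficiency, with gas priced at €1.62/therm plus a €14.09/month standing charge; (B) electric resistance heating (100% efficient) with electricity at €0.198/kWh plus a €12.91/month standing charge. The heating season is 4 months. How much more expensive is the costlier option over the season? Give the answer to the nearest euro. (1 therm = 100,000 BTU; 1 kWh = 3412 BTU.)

Heat load = 83.1 × 10⁶ BTU = 83,100,000 BTU
Gas: input = 83,100,000 / 0.929 = 89,451,023 BTU = 894.5 therm → 894.5 × €1.62 = €1,449.11; + 4 × €14.09 standing = €1,505.47
Electric: 83,100,000 BTU / 3412 = 24,360 kWh → × €0.198 = €4,822.33; + 4 × €12.91 standing = €4,873.97
Difference = |€1,505.47 − €4,873.97| = €3,368.51 ≈ €3369

€3369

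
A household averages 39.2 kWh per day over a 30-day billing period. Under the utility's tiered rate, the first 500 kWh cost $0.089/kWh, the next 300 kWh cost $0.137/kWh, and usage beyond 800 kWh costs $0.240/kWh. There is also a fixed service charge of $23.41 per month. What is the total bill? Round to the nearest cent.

Usage = 39.2 kWh/day × 30 days = 1176 kWh
First 500 kWh × $0.089 = $44.50
Next 300 kWh × $0.137 = $41.10
Remaining 376 kWh × $0.240 = $90.24
Energy charge = $175.84; + service $23.41 = $199.25

$199.25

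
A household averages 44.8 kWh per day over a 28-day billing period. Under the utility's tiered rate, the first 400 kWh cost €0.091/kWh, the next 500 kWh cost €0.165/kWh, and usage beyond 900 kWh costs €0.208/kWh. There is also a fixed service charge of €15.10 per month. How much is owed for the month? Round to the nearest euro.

Usage = 44.8 kWh/day × 28 days = 1254.4 kWh
First 400 kWh × €0.091 = €36.40
Next 500 kWh × €0.165 = €82.50
Remaining 354.4 kWh × €0.208 = €73.72
Energy charge = €192.62; + service €15.10 = €207.72 ≈ €208

€208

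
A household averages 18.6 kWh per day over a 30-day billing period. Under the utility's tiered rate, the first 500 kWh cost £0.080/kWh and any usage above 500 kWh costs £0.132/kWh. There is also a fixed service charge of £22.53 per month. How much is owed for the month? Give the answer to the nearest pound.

Usage = 18.6 kWh/day × 30 days = 558 kWh
First 500 kWh × £0.080 = £40.00
Remaining 58 kWh × £0.132 = £7.66
Energy charge = £47.66; + service £22.53 = £70.19 ≈ £70

£70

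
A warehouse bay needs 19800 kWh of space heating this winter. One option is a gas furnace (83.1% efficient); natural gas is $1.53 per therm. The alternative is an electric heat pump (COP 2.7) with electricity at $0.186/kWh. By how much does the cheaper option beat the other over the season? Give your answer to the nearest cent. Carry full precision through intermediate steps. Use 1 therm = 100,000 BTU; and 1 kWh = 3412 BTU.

Heat load = 19800 kWh × 3412 = 67,557,600 BTU
Gas: input = 67,557,600 / 0.831 = 81,296,751 BTU = 813 therm → 813 × $1.53 = $1,243.84
Heat pump: 67,557,600 BTU / 3412 = 19,800 kWh heat; / 2.7 = 7,333 kWh in → × $0.186 = $1,364.00
Difference = |$1,243.84 − $1,364.00| = $120.16

$120.16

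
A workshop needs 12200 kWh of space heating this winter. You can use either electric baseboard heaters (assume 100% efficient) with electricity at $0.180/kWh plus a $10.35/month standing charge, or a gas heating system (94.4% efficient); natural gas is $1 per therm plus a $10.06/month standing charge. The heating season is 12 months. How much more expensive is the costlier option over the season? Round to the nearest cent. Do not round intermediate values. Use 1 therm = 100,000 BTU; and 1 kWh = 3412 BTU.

Heat load = 12200 kWh × 3412 = 41,626,400 BTU
Gas: input = 41,626,400 / 0.944 = 44,095,763 BTU = 441 therm → 441 × $1 = $440.96; + 12 × $10.06 standing = $561.68
Electric: 41,626,400 BTU / 3412 = 12,200 kWh → × $0.180 = $2,196.00; + 12 × $10.35 standing = $2,320.20
Difference = |$561.68 − $2,320.20| = $1,758.52

$1758.52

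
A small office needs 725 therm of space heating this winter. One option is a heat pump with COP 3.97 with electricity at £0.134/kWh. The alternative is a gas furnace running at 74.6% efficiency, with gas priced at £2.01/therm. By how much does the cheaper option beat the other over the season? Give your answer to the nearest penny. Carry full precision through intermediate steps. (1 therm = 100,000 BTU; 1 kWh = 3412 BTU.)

£1236.21

Heat load = 725 therm × 100,000 = 72,500,000 BTU
Gas: input = 72,500,000 / 0.746 = 97,184,987 BTU = 971.8 therm → 971.8 × £2.01 = £1,953.42
Heat pump: 72,500,000 BTU / 3412 = 21,250 kWh heat; / 3.97 = 5,352 kWh in → × £0.134 = £717.20
Difference = |£1,953.42 − £717.20| = £1,236.21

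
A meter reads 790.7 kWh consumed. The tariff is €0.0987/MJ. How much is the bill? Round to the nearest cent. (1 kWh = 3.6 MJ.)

€280.95

790.7 kWh × (3.6 MJ/kWh) = 2,847 MJ
Cost = 2,847 MJ × €0.0987/MJ = €280.95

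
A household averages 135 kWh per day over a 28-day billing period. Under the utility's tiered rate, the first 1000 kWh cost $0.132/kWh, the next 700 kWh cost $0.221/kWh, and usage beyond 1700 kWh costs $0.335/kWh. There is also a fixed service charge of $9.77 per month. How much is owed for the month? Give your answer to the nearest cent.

$993.27

Usage = 135 kWh/day × 28 days = 3780 kWh
First 1000 kWh × $0.132 = $132.00
Next 700 kWh × $0.221 = $154.70
Remaining 2080 kWh × $0.335 = $696.80
Energy charge = $983.50; + service $9.77 = $993.27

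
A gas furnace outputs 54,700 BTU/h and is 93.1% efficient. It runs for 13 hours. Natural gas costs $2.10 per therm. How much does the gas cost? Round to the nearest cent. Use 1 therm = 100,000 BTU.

$16.04

Heat delivered = 54,700 BTU/h × 13 h = 711,100 BTU
Gas input = 711,100 / 0.931 = 763,802 BTU
= 763,802 / 100,000 = 7.638 therm
Cost = 7.638 × $2.10/therm = $16.04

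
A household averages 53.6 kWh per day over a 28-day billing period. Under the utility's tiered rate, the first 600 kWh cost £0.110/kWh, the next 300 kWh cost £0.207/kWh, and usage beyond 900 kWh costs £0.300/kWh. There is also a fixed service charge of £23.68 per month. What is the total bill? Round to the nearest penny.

Usage = 53.6 kWh/day × 28 days = 1500.8 kWh
First 600 kWh × £0.110 = £66.00
Next 300 kWh × £0.207 = £62.10
Remaining 600.8 kWh × £0.300 = £180.24
Energy charge = £308.34; + service £23.68 = £332.02

£332.02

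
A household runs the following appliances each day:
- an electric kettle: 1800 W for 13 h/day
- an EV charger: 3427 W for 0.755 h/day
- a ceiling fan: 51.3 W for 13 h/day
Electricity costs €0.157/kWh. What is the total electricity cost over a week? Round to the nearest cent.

€29.29

electric kettle: 1800 W × 13 h × 7 d = 163,800 Wh = 163.8 kWh
EV charger: 3427 W × 0.755 h × 7 d = 18,112 Wh = 18.11 kWh
ceiling fan: 51.3 W × 13 h × 7 d = 4,668 Wh = 4.668 kWh
Total energy = 163.8 + 18.11 + 4.668 = 186.6 kWh
Cost = 186.6 kWh × €0.157 = €29.29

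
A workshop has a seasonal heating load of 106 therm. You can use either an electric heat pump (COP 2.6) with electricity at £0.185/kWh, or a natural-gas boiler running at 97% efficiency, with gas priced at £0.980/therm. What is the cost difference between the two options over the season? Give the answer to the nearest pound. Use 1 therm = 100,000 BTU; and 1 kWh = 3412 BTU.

£114

Heat load = 106 therm × 100,000 = 10,600,000 BTU
Gas: input = 10,600,000 / 0.97 = 10,927,835 BTU = 109.3 therm → 109.3 × £0.980 = £107.09
Heat pump: 10,600,000 BTU / 3412 = 3,107 kWh heat; / 2.6 = 1,195 kWh in → × £0.185 = £221.05
Difference = |£107.09 − £221.05| = £113.96 ≈ £114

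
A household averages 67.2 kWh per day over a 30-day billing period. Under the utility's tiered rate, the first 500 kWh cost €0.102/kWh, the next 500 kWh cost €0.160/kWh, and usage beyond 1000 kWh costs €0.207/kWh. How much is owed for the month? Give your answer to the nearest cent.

Usage = 67.2 kWh/day × 30 days = 2016 kWh
First 500 kWh × €0.102 = €51.00
Next 500 kWh × €0.160 = €80.00
Remaining 1016 kWh × €0.207 = €210.31
Total = €341.31

€341.31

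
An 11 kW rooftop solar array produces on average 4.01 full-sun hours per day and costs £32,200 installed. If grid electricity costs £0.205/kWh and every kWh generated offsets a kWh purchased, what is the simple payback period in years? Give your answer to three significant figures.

Daily generation = 11 kW × 4.01 h = 44.11 kWh
Annual generation = 44.11 × 365 = 16100 kWh
Annual savings = 16100 × £0.205 = £3,300.53
Payback = £32,200 / £3,300.53 = 9.76 years

9.76 years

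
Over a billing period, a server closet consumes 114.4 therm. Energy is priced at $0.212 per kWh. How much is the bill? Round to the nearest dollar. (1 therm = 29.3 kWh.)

114.4 therm × (29.3 kWh/therm) = 3,352 kWh
Cost = 3,352 kWh × $0.212/kWh = $710.61 ≈ $711

$711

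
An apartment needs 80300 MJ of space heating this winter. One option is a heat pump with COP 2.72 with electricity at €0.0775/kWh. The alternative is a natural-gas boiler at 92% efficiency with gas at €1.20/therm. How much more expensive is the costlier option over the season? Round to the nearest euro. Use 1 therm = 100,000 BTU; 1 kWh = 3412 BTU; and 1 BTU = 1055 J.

€357

Heat load = 80300 MJ = 80,300,000,000 J / 1055 = 76,113,744 BTU
Gas: input = 76,113,744 / 0.92 = 82,732,331 BTU = 827.3 therm → 827.3 × €1.20 = €992.79
Heat pump: 76,113,744 BTU / 3412 = 22,310 kWh heat; / 2.72 = 8,201 kWh in → × €0.0775 = €635.60
Difference = |€992.79 − €635.60| = €357.18 ≈ €357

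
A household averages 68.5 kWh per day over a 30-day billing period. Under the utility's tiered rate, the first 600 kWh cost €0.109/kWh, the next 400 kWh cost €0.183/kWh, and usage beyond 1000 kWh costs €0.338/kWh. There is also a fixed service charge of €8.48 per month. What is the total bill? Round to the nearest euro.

Usage = 68.5 kWh/day × 30 days = 2055 kWh
First 600 kWh × €0.109 = €65.40
Next 400 kWh × €0.183 = €73.20
Remaining 1055 kWh × €0.338 = €356.59
Energy charge = €495.19; + service €8.48 = €503.67 ≈ €504

€504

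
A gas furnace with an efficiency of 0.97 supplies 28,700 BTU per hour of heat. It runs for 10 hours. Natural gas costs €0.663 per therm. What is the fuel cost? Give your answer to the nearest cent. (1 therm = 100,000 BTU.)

€1.96

Heat delivered = 28,700 BTU/h × 10 h = 287,000 BTU
Gas input = 287,000 / 0.97 = 295,876 BTU
= 295,876 / 100,000 = 2.959 therm
Cost = 2.959 × €0.663/therm = €1.96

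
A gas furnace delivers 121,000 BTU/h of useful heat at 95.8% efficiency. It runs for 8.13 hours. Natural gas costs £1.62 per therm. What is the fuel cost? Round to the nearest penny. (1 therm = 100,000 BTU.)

£16.64

Heat delivered = 121,000 BTU/h × 8.13 h = 983,730 BTU
Gas input = 983,730 / 0.958 = 1,026,858 BTU
= 1,026,858 / 100,000 = 10.27 therm
Cost = 10.27 × £1.62/therm = £16.64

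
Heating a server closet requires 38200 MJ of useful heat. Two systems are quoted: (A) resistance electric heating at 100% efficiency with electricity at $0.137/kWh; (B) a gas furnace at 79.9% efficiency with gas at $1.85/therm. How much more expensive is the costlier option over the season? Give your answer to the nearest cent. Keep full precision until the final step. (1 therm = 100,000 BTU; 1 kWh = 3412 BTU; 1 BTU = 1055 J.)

Heat load = 38200 MJ = 38,200,000,000 J / 1055 = 36,208,531 BTU
Gas: input = 36,208,531 / 0.799 = 45,317,310 BTU = 453.2 therm → 453.2 × $1.85 = $838.37
Electric: 36,208,531 BTU / 3412 = 10,610 kWh → × $0.137 = $1,453.86
Difference = |$838.37 − $1,453.86| = $615.49

$615.49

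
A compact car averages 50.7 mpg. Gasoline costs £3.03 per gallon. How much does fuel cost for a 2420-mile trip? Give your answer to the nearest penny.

Fuel = 2420 mi / 50.7 mpg = 47.73 gal
Cost = 47.73 gal × £3.03/gal = £144.63

£144.63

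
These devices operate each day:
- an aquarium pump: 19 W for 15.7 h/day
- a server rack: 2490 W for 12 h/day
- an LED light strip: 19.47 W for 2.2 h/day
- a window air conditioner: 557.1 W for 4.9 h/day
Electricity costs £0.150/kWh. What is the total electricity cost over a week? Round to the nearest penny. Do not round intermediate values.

£34.60

aquarium pump: 19 W × 15.7 h × 7 d = 2,088 Wh = 2.088 kWh
server rack: 2490 W × 12 h × 7 d = 209,160 Wh = 209.2 kWh
LED light strip: 19.47 W × 2.2 h × 7 d = 300 Wh = 0.2998 kWh
window air conditioner: 557.1 W × 4.9 h × 7 d = 19,109 Wh = 19.11 kWh
Total energy = 2.088 + 209.2 + 0.2998 + 19.11 = 230.7 kWh
Cost = 230.7 kWh × £0.150 = £34.60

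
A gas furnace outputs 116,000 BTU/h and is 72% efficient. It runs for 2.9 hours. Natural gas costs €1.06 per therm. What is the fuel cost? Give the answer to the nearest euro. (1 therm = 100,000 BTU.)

Heat delivered = 116,000 BTU/h × 2.9 h = 336,400 BTU
Gas input = 336,400 / 0.72 = 467,222 BTU
= 467,222 / 100,000 = 4.672 therm
Cost = 4.672 × €1.06/therm = €4.95 ≈ €5

€5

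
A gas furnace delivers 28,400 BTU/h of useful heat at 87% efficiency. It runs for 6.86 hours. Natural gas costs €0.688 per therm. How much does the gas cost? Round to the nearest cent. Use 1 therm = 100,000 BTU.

Heat delivered = 28,400 BTU/h × 6.86 h = 194,824 BTU
Gas input = 194,824 / 0.87 = 223,936 BTU
= 223,936 / 100,000 = 2.239 therm
Cost = 2.239 × €0.688/therm = €1.54

€1.54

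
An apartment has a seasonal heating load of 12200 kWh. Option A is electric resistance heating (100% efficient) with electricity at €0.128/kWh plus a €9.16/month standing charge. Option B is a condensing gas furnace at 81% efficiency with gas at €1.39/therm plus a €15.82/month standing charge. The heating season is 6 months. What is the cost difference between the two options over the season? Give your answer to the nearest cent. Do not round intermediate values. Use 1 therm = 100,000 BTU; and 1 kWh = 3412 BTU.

€807.31

Heat load = 12200 kWh × 3412 = 41,626,400 BTU
Gas: input = 41,626,400 / 0.81 = 51,390,617 BTU = 513.9 therm → 513.9 × €1.39 = €714.33; + 6 × €15.82 standing = €809.25
Electric: 41,626,400 BTU / 3412 = 12,200 kWh → × €0.128 = €1,561.60; + 6 × €9.16 standing = €1,616.56
Difference = |€809.25 − €1,616.56| = €807.31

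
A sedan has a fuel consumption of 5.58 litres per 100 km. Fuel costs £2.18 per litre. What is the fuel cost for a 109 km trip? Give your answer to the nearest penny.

£13.26

Fuel = 5.58 L/100 km × 109 km / 100 = 6.082 L
Cost = 6.082 L × £2.18/L = £13.26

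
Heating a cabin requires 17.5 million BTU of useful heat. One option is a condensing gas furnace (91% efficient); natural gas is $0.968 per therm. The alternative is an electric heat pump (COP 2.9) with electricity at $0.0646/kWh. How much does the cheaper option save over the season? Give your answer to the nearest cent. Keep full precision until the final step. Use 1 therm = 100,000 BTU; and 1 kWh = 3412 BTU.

$71.90

Heat load = 17.5 × 10⁶ BTU = 17,500,000 BTU
Gas: input = 17,500,000 / 0.91 = 19,230,769 BTU = 192.3 therm → 192.3 × $0.968 = $186.15
Heat pump: 17,500,000 BTU / 3412 = 5,129 kWh heat; / 2.9 = 1,769 kWh in → × $0.0646 = $114.25
Difference = |$186.15 − $114.25| = $71.90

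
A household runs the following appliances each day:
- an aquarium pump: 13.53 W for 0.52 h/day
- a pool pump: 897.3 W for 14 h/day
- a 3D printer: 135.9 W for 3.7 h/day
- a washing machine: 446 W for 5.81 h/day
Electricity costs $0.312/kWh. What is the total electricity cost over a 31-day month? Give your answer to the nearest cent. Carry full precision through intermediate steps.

aquarium pump: 13.53 W × 0.52 h × 31 d = 218 Wh = 0.2181 kWh
pool pump: 897.3 W × 14 h × 31 d = 389,428 Wh = 389.4 kWh
3D printer: 135.9 W × 3.7 h × 31 d = 15,588 Wh = 15.59 kWh
washing machine: 446 W × 5.81 h × 31 d = 80,329 Wh = 80.33 kWh
Total energy = 0.2181 + 389.4 + 15.59 + 80.33 = 485.6 kWh
Cost = 485.6 kWh × $0.312 = $151.50

$151.50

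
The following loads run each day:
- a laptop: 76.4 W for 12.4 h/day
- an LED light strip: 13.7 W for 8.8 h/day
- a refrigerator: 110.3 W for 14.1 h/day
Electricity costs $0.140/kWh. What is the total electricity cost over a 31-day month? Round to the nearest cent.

$11.38

laptop: 76.4 W × 12.4 h × 31 d = 29,368 Wh = 29.37 kWh
LED light strip: 13.7 W × 8.8 h × 31 d = 3,737 Wh = 3.737 kWh
refrigerator: 110.3 W × 14.1 h × 31 d = 48,212 Wh = 48.21 kWh
Total energy = 29.37 + 3.737 + 48.21 = 81.32 kWh
Cost = 81.32 kWh × $0.140 = $11.38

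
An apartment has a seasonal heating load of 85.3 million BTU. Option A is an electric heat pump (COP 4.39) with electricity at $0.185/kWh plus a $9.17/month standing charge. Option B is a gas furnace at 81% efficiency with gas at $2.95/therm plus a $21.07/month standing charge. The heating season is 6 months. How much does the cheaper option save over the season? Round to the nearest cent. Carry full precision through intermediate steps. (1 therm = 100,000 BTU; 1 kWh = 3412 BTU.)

Heat load = 85.3 × 10⁶ BTU = 85,300,000 BTU
Gas: input = 85,300,000 / 0.81 = 105,308,642 BTU = 1,053 therm → 1,053 × $2.95 = $3,106.60; + 6 × $21.07 standing = $3,233.02
Heat pump: 85,300,000 BTU / 3412 = 25,000 kWh heat; / 4.39 = 5,695 kWh in → × $0.185 = $1,053.53; + 6 × $9.17 standing = $1,108.55
Difference = |$3,233.02 − $1,108.55| = $2,124.47

$2124.47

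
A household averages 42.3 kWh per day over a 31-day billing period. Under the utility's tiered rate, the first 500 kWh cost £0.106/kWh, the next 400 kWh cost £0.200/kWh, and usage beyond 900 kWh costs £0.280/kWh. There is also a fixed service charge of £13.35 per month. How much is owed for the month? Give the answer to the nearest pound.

Usage = 42.3 kWh/day × 31 days = 1311.3 kWh
First 500 kWh × £0.106 = £53.00
Next 400 kWh × £0.200 = £80.00
Remaining 411.3 kWh × £0.280 = £115.16
Energy charge = £248.16; + service £13.35 = £261.51 ≈ £262

£262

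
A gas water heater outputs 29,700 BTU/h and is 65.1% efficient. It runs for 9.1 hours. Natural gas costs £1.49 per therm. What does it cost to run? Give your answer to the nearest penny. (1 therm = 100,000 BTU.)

£6.19

Heat delivered = 29,700 BTU/h × 9.1 h = 270,270 BTU
Gas input = 270,270 / 0.651 = 415,161 BTU
= 415,161 / 100,000 = 4.152 therm
Cost = 4.152 × £1.49/therm = £6.19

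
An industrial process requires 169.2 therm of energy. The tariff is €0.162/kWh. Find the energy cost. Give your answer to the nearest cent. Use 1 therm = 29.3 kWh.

€803.12

169.2 therm × (29.3 kWh/therm) = 4,958 kWh
Cost = 4,958 kWh × €0.162/kWh = €803.12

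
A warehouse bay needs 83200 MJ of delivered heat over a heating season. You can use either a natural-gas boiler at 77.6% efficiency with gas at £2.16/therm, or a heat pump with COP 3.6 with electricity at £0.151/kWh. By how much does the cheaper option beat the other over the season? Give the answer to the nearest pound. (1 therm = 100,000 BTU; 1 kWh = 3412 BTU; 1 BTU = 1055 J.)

£1226

Heat load = 83200 MJ = 83,200,000,000 J / 1055 = 78,862,559 BTU
Gas: input = 78,862,559 / 0.776 = 101,627,009 BTU = 1,016 therm → 1,016 × £2.16 = £2,195.14
Heat pump: 78,862,559 BTU / 3412 = 23,110 kWh heat; / 3.6 = 6,420 kWh in → × £0.151 = £969.47
Difference = |£2,195.14 − £969.47| = £1,225.67 ≈ £1226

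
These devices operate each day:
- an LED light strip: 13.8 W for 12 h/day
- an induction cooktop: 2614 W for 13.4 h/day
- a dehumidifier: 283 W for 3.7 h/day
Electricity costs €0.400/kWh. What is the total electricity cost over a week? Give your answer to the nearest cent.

LED light strip: 13.8 W × 12 h × 7 d = 1,159 Wh = 1.159 kWh
induction cooktop: 2614 W × 13.4 h × 7 d = 245,193 Wh = 245.2 kWh
dehumidifier: 283 W × 3.7 h × 7 d = 7,330 Wh = 7.33 kWh
Total energy = 1.159 + 245.2 + 7.33 = 253.7 kWh
Cost = 253.7 kWh × €0.400 = €101.47

€101.47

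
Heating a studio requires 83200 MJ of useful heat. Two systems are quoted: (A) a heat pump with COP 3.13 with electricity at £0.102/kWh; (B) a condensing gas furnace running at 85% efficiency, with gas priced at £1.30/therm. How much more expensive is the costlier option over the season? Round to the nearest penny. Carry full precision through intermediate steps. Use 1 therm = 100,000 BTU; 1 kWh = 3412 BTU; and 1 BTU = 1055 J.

£452.92

Heat load = 83200 MJ = 83,200,000,000 J / 1055 = 78,862,559 BTU
Gas: input = 78,862,559 / 0.85 = 92,779,481 BTU = 927.8 therm → 927.8 × £1.30 = £1,206.13
Heat pump: 78,862,559 BTU / 3412 = 23,110 kWh heat; / 3.13 = 7,384 kWh in → × £0.102 = £753.21
Difference = |£1,206.13 − £753.21| = £452.92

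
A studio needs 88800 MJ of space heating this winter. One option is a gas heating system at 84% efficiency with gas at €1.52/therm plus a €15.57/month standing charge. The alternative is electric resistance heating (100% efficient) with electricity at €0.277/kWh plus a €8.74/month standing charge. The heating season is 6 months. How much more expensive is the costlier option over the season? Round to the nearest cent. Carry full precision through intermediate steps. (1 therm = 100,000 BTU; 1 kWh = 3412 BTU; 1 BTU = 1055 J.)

€5269.24

Heat load = 88800 MJ = 88,800,000,000 J / 1055 = 84,170,616 BTU
Gas: input = 84,170,616 / 0.840 = 100,203,114 BTU = 1,002 therm → 1,002 × €1.52 = €1,523.09; + 6 × €15.57 standing = €1,616.51
Electric: 84,170,616 BTU / 3412 = 24,670 kWh → × €0.277 = €6,833.31; + 6 × €8.74 standing = €6,885.75
Difference = |€1,616.51 − €6,885.75| = €5,269.24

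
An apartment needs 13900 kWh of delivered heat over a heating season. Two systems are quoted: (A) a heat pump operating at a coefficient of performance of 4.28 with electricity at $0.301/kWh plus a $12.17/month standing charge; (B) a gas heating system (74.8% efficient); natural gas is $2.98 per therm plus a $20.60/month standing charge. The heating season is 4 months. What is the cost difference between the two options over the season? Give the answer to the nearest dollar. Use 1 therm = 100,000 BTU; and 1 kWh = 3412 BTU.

$946

Heat load = 13900 kWh × 3412 = 47,426,800 BTU
Gas: input = 47,426,800 / 0.748 = 63,404,813 BTU = 634 therm → 634 × $2.98 = $1,889.46; + 4 × $20.60 standing = $1,971.86
Heat pump: 47,426,800 BTU / 3412 = 13,900 kWh heat; / 4.28 = 3,248 kWh in → × $0.301 = $977.55; + 4 × $12.17 standing = $1,026.23
Difference = |$1,971.86 − $1,026.23| = $945.64 ≈ $946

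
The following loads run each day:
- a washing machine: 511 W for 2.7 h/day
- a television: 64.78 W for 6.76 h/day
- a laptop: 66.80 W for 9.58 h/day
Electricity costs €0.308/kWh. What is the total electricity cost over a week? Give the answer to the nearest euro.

€5

washing machine: 511 W × 2.7 h × 7 d = 9,658 Wh = 9.658 kWh
television: 64.78 W × 6.76 h × 7 d = 3,065 Wh = 3.065 kWh
laptop: 66.80 W × 9.58 h × 7 d = 4,480 Wh = 4.48 kWh
Total energy = 9.658 + 3.065 + 4.48 = 17.2 kWh
Cost = 17.2 kWh × €0.308 = €5.30 ≈ €5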